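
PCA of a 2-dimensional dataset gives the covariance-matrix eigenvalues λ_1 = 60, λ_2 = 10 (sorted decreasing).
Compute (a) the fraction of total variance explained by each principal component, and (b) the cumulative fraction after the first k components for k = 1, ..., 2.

Step 1 — total variance = trace(Sigma) = Σ λ_i = 60 + 10 = 70.

Step 2 — fraction explained by component i = λ_i / Σ λ:
  PC1: 60/70 = 0.8571
  PC2: 10/70 = 0.1429

Step 3 — cumulative fraction after k components = (λ_1 + ... + λ_k) / Σ λ:
  k = 1: 60/70 = 0.8571
  k = 2: (60 + 10)/70 = 70/70 = 1

Summary (fraction, with percent):

explained: PC1 0.8571 (85.71%), PC2 0.1429 (14.29%);  cumulative: 0.8571, 1


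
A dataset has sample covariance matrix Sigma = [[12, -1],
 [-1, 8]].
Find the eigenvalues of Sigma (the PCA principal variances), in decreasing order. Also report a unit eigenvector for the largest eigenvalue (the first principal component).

Step 1 — characteristic polynomial of 2×2 Sigma:
  det(Sigma - λI) = λ² - trace · λ + det = 0.
  trace = 12 + 8 = 20, det = 12·8 - (-1)² = 95.
Step 2 — discriminant:
  Δ = trace² - 4·det = 400 - 380 = 20.
Step 3 — eigenvalues:
  λ = (trace ± √Δ)/2 = (20 ± 4.4721)/2,
  λ_1 = 12.2361,  λ_2 = 7.7639.

Step 4 — unit eigenvector for λ_1: solve (Sigma - λ_1 I)v = 0. First row:
  (12 - 12.2361)·v_x + (-1)·v_y = 0, i.e. (-0.2361)·v_x + (-1)·v_y = 0,
  so v ∝ (b, λ_1 - a) = (-1, 0.2361); multiply by -1 so the first entry is positive: u = (1, -0.2361).
  ||u|| = √((1)² + (-0.2361)²) = √(1.0557) ≈ 1.0275,
  v_1 = u/||u|| ≈ (0.9732, -0.2298) (||v_1|| = 1).

λ_1 = 12.2361,  λ_2 = 7.7639;  v_1 ≈ (0.9732, -0.2298)


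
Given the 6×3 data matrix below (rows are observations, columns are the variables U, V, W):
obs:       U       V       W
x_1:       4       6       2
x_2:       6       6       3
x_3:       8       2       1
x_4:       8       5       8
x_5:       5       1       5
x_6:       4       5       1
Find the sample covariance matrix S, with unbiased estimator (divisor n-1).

Step 1 — column means:
  mean(U) = (4 + 6 + 8 + 8 + 5 + 4) / 6 = 35/6 = 5.8333
  mean(V) = (6 + 6 + 2 + 5 + 1 + 5) / 6 = 25/6 = 4.1667
  mean(W) = (2 + 3 + 1 + 8 + 5 + 1) / 6 = 20/6 = 3.3333

Step 2 — sample covariance S[i,j] = (1/(n-1)) · Σ_k (x_{k,i} - mean_i) · (x_{k,j} - mean_j), with n-1 = 5.
  S[U,U] = ((-1.8333)·(-1.8333) + (0.1667)·(0.1667) + (2.1667)·(2.1667) + (2.1667)·(2.1667) + (-0.8333)·(-0.8333) + (-1.8333)·(-1.8333)) / 5 = 16.8333/5 = 3.3667
  S[U,V] = ((-1.8333)·(1.8333) + (0.1667)·(1.8333) + (2.1667)·(-2.1667) + (2.1667)·(0.8333) + (-0.8333)·(-3.1667) + (-1.8333)·(0.8333)) / 5 = -4.8333/5 = -0.9667
  S[U,W] = ((-1.8333)·(-1.3333) + (0.1667)·(-0.3333) + (2.1667)·(-2.3333) + (2.1667)·(4.6667) + (-0.8333)·(1.6667) + (-1.8333)·(-2.3333)) / 5 = 10.3333/5 = 2.0667
  S[V,V] = ((1.8333)·(1.8333) + (1.8333)·(1.8333) + (-2.1667)·(-2.1667) + (0.8333)·(0.8333) + (-3.1667)·(-3.1667) + (0.8333)·(0.8333)) / 5 = 22.8333/5 = 4.5667
  S[V,W] = ((1.8333)·(-1.3333) + (1.8333)·(-0.3333) + (-2.1667)·(-2.3333) + (0.8333)·(4.6667) + (-3.1667)·(1.6667) + (0.8333)·(-2.3333)) / 5 = -1.3333/5 = -0.2667
  S[W,W] = ((-1.3333)·(-1.3333) + (-0.3333)·(-0.3333) + (-2.3333)·(-2.3333) + (4.6667)·(4.6667) + (1.6667)·(1.6667) + (-2.3333)·(-2.3333)) / 5 = 37.3333/5 = 7.4667

S is symmetric (S[j,i] = S[i,j]). Assembling:

S = [[3.3667, -0.9667, 2.0667],
 [-0.9667, 4.5667, -0.2667],
 [2.0667, -0.2667, 7.4667]]


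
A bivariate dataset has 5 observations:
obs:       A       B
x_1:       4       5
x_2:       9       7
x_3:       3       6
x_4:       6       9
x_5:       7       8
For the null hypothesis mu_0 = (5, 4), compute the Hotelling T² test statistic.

Step 1 — sample mean vector:
  mean(A) = (4 + 9 + 3 + 6 + 7) / 5 = 29/5 = 5.8
  mean(B) = (5 + 7 + 6 + 9 + 8) / 5 = 35/5 = 7
  x̄ = (5.8, 7),  deviation x̄ - mu_0 = (5.8, 7) - (5, 4) = (0.8, 3).

Step 2 — sample covariance matrix, S[i,j] = (1/(n-1)) · Σ_k (x_{k,i} - mean_i) · (x_{k,j} - mean_j), divisor n-1 = 4:
  S[A,A] = ((-1.8)·(-1.8) + (3.2)·(3.2) + (-2.8)·(-2.8) + (0.2)·(0.2) + (1.2)·(1.2)) / 4 = 22.8/4 = 5.7
  S[A,B] = ((-1.8)·(-2) + (3.2)·(0) + (-2.8)·(-1) + (0.2)·(2) + (1.2)·(1)) / 4 = 8/4 = 2
  S[B,B] = ((-2)·(-2) + (0)·(0) + (-1)·(-1) + (2)·(2) + (1)·(1)) / 4 = 10/4 = 2.5
  S = [[5.7, 2],
 [2, 2.5]].

Step 3 — invert S. det(S) = 5.7·2.5 - (2)² = 10.25.
  S^{-1} = (1/det) · [[d, -b], [-b, a]] = [[0.2439, -0.1951],
 [-0.1951, 0.5561]].

Step 4 — quadratic form (x̄ - mu_0)^T · S^{-1} · (x̄ - mu_0):
  S^{-1} · (x̄ - mu_0) = (-0.3902, 1.5122),
  (x̄ - mu_0)^T · [...] = (0.8)·(-0.3902) + (3)·(1.5122) = 4.2244.

Step 5 — scale by n: T² = 5 · 4.2244 = 21.122.

T² ≈ 21.122


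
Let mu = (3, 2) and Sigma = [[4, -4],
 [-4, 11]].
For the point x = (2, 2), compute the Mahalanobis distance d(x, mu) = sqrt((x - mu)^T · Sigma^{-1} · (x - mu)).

Step 1 — centre the observation: (x - mu) = (-1, 0).

Step 2 — invert Sigma. det(Sigma) = 4·11 - (-4)² = 28.
  Sigma^{-1} = (1/det) · [[d, -b], [-b, a]] = [[0.3929, 0.1429],
 [0.1429, 0.1429]].

Step 3 — form the quadratic (x - mu)^T · Sigma^{-1} · (x - mu):
  Sigma^{-1} · (x - mu) = (-0.3929, -0.1429).
  (x - mu)^T · [Sigma^{-1} · (x - mu)] = (-1)·(-0.3929) + (0)·(-0.1429) = 0.3929.

Step 4 — take square root: d = √(0.3929) ≈ 0.6268.

d(x, mu) = √(0.3929) ≈ 0.6268


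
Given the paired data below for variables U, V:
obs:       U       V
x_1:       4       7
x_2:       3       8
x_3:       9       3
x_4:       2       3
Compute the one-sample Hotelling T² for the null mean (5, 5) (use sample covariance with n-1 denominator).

Step 1 — sample mean vector:
  mean(U) = (4 + 3 + 9 + 2) / 4 = 18/4 = 4.5
  mean(V) = (7 + 8 + 3 + 3) / 4 = 21/4 = 5.25
  x̄ = (4.5, 5.25),  deviation x̄ - mu_0 = (4.5, 5.25) - (5, 5) = (-0.5, 0.25).

Step 2 — sample covariance matrix, S[i,j] = (1/(n-1)) · Σ_k (x_{k,i} - mean_i) · (x_{k,j} - mean_j), divisor n-1 = 3:
  S[U,U] = ((-0.5)·(-0.5) + (-1.5)·(-1.5) + (4.5)·(4.5) + (-2.5)·(-2.5)) / 3 = 29/3 = 9.6667
  S[U,V] = ((-0.5)·(1.75) + (-1.5)·(2.75) + (4.5)·(-2.25) + (-2.5)·(-2.25)) / 3 = -9.5/3 = -3.1667
  S[V,V] = ((1.75)·(1.75) + (2.75)·(2.75) + (-2.25)·(-2.25) + (-2.25)·(-2.25)) / 3 = 20.75/3 = 6.9167
  S = [[9.6667, -3.1667],
 [-3.1667, 6.9167]].

Step 3 — invert S. det(S) = 9.6667·6.9167 - (-3.1667)² = 56.8333.
  S^{-1} = (1/det) · [[d, -b], [-b, a]] = [[0.1217, 0.0557],
 [0.0557, 0.1701]].

Step 4 — quadratic form (x̄ - mu_0)^T · S^{-1} · (x̄ - mu_0):
  S^{-1} · (x̄ - mu_0) = (-0.0469, 0.0147),
  (x̄ - mu_0)^T · [...] = (-0.5)·(-0.0469) + (0.25)·(0.0147) = 0.0271.

Step 5 — scale by n: T² = 4 · 0.0271 = 0.1085.

T² ≈ 0.1085


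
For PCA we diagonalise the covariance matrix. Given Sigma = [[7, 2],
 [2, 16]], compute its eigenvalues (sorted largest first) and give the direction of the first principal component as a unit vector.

Step 1 — characteristic polynomial of 2×2 Sigma:
  det(Sigma - λI) = λ² - trace · λ + det = 0.
  trace = 7 + 16 = 23, det = 7·16 - (2)² = 108.
Step 2 — discriminant:
  Δ = trace² - 4·det = 529 - 432 = 97.
Step 3 — eigenvalues:
  λ = (trace ± √Δ)/2 = (23 ± 9.8489)/2,
  λ_1 = 16.4244,  λ_2 = 6.5756.

Step 4 — unit eigenvector for λ_1: solve (Sigma - λ_1 I)v = 0. First row:
  (7 - 16.4244)·v_x + (2)·v_y = 0, i.e. (-9.4244)·v_x + (2)·v_y = 0,
  so v ∝ (b, λ_1 - a) = (2, 9.4244) = u.
  ||u|| = √((2)² + (9.4244)²) = √(92.8199) ≈ 9.6343,
  v_1 = u/||u|| ≈ (0.2076, 0.9782) (||v_1|| = 1).

λ_1 = 16.4244,  λ_2 = 6.5756;  v_1 ≈ (0.2076, 0.9782)


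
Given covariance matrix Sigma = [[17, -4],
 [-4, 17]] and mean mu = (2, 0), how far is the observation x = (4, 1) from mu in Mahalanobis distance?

Step 1 — centre the observation: (x - mu) = (2, 1).

Step 2 — invert Sigma. det(Sigma) = 17·17 - (-4)² = 273.
  Sigma^{-1} = (1/det) · [[d, -b], [-b, a]] = [[0.0623, 0.0147],
 [0.0147, 0.0623]].

Step 3 — form the quadratic (x - mu)^T · Sigma^{-1} · (x - mu):
  Sigma^{-1} · (x - mu) = (0.1392, 0.0916).
  (x - mu)^T · [Sigma^{-1} · (x - mu)] = (2)·(0.1392) + (1)·(0.0916) = 0.37.

Step 4 — take square root: d = √(0.37) ≈ 0.6082.

d(x, mu) = √(0.37) ≈ 0.6082


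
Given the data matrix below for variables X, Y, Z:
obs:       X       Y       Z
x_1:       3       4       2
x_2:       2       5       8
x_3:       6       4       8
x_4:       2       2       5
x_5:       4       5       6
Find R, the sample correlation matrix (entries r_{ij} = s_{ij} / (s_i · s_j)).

Step 1 — column means:
  mean(X) = (3 + 2 + 6 + 2 + 4) / 5 = 17/5 = 3.4
  mean(Y) = (4 + 5 + 4 + 2 + 5) / 5 = 20/5 = 4
  mean(Z) = (2 + 8 + 8 + 5 + 6) / 5 = 29/5 = 5.8

Step 2 — sample variances and covariances s[i,j] = (1/(n-1)) · Σ_k (x_{k,i} - mean_i) · (x_{k,j} - mean_j), with n-1 = 4:
  s[X,X] = ((-0.4)·(-0.4) + (-1.4)·(-1.4) + (2.6)·(2.6) + (-1.4)·(-1.4) + (0.6)·(0.6)) / 4 = 11.2/4 = 2.8
  s[X,Y] = ((-0.4)·(0) + (-1.4)·(1) + (2.6)·(0) + (-1.4)·(-2) + (0.6)·(1)) / 4 = 2/4 = 0.5
  s[X,Z] = ((-0.4)·(-3.8) + (-1.4)·(2.2) + (2.6)·(2.2) + (-1.4)·(-0.8) + (0.6)·(0.2)) / 4 = 5.4/4 = 1.35
  s[Y,Y] = ((0)·(0) + (1)·(1) + (0)·(0) + (-2)·(-2) + (1)·(1)) / 4 = 6/4 = 1.5
  s[Y,Z] = ((0)·(-3.8) + (1)·(2.2) + (0)·(2.2) + (-2)·(-0.8) + (1)·(0.2)) / 4 = 4/4 = 1
  s[Z,Z] = ((-3.8)·(-3.8) + (2.2)·(2.2) + (2.2)·(2.2) + (-0.8)·(-0.8) + (0.2)·(0.2)) / 4 = 24.8/4 = 6.2
  Sample standard deviations s_i = √(s[i,i]):
  s(X) = √(2.8) = 1.6733
  s(Y) = √(1.5) = 1.2247
  s(Z) = √(6.2) = 2.49

Step 3 — r_{ij} = s_{ij} / (s_i · s_j):
  r[X,X] = 1 (diagonal).
  r[X,Y] = 0.5 / (1.6733 · 1.2247) = 0.5 / 2.0494 = 0.244
  r[X,Z] = 1.35 / (1.6733 · 2.49) = 1.35 / 4.1665 = 0.324
  r[Y,Y] = 1 (diagonal).
  r[Y,Z] = 1 / (1.2247 · 2.49) = 1 / 3.0496 = 0.3279
  r[Z,Z] = 1 (diagonal).

R is symmetric with unit diagonal. Assembling:

R = [[1, 0.244, 0.324],
 [0.244, 1, 0.3279],
 [0.324, 0.3279, 1]]


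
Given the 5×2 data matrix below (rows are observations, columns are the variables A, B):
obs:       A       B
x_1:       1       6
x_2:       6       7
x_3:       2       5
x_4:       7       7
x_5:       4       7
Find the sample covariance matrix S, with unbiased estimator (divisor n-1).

Step 1 — column means:
  mean(A) = (1 + 6 + 2 + 7 + 4) / 5 = 20/5 = 4
  mean(B) = (6 + 7 + 5 + 7 + 7) / 5 = 32/5 = 6.4

Step 2 — sample covariance S[i,j] = (1/(n-1)) · Σ_k (x_{k,i} - mean_i) · (x_{k,j} - mean_j), with n-1 = 4.
  S[A,A] = ((-3)·(-3) + (2)·(2) + (-2)·(-2) + (3)·(3) + (0)·(0)) / 4 = 26/4 = 6.5
  S[A,B] = ((-3)·(-0.4) + (2)·(0.6) + (-2)·(-1.4) + (3)·(0.6) + (0)·(0.6)) / 4 = 7/4 = 1.75
  S[B,B] = ((-0.4)·(-0.4) + (0.6)·(0.6) + (-1.4)·(-1.4) + (0.6)·(0.6) + (0.6)·(0.6)) / 4 = 3.2/4 = 0.8

S is symmetric (S[j,i] = S[i,j]). Assembling:

S = [[6.5, 1.75],
 [1.75, 0.8]]


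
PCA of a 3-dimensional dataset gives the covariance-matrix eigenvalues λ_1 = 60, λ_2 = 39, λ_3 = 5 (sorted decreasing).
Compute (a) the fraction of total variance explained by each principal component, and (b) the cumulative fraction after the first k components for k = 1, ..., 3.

Step 1 — total variance = trace(Sigma) = Σ λ_i = 60 + 39 + 5 = 104.

Step 2 — fraction explained by component i = λ_i / Σ λ:
  PC1: 60/104 = 0.5769
  PC2: 39/104 = 0.375
  PC3: 5/104 = 0.0481

Step 3 — cumulative fraction after k components = (λ_1 + ... + λ_k) / Σ λ:
  k = 1: 60/104 = 0.5769
  k = 2: (60 + 39)/104 = 99/104 = 0.9519
  k = 3: (60 + 39 + 5)/104 = 104/104 = 1

Summary (fraction, with percent):

explained: PC1 0.5769 (57.69%), PC2 0.375 (37.5%), PC3 0.0481 (4.81%);  cumulative: 0.5769, 0.9519, 1


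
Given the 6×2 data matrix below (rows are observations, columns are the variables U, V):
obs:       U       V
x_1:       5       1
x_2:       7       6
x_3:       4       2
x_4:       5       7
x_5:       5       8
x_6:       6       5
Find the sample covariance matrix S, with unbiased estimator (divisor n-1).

Step 1 — column means:
  mean(U) = (5 + 7 + 4 + 5 + 5 + 6) / 6 = 32/6 = 5.3333
  mean(V) = (1 + 6 + 2 + 7 + 8 + 5) / 6 = 29/6 = 4.8333

Step 2 — sample covariance S[i,j] = (1/(n-1)) · Σ_k (x_{k,i} - mean_i) · (x_{k,j} - mean_j), with n-1 = 5.
  S[U,U] = ((-0.3333)·(-0.3333) + (1.6667)·(1.6667) + (-1.3333)·(-1.3333) + (-0.3333)·(-0.3333) + (-0.3333)·(-0.3333) + (0.6667)·(0.6667)) / 5 = 5.3333/5 = 1.0667
  S[U,V] = ((-0.3333)·(-3.8333) + (1.6667)·(1.1667) + (-1.3333)·(-2.8333) + (-0.3333)·(2.1667) + (-0.3333)·(3.1667) + (0.6667)·(0.1667)) / 5 = 5.3333/5 = 1.0667
  S[V,V] = ((-3.8333)·(-3.8333) + (1.1667)·(1.1667) + (-2.8333)·(-2.8333) + (2.1667)·(2.1667) + (3.1667)·(3.1667) + (0.1667)·(0.1667)) / 5 = 38.8333/5 = 7.7667

S is symmetric (S[j,i] = S[i,j]). Assembling:

S = [[1.0667, 1.0667],
 [1.0667, 7.7667]]


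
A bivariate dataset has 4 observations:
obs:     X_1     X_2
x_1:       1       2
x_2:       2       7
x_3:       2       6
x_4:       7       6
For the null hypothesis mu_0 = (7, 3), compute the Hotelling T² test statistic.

Step 1 — sample mean vector:
  mean(X_1) = (1 + 2 + 2 + 7) / 4 = 12/4 = 3
  mean(X_2) = (2 + 7 + 6 + 6) / 4 = 21/4 = 5.25
  x̄ = (3, 5.25),  deviation x̄ - mu_0 = (3, 5.25) - (7, 3) = (-4, 2.25).

Step 2 — sample covariance matrix, S[i,j] = (1/(n-1)) · Σ_k (x_{k,i} - mean_i) · (x_{k,j} - mean_j), divisor n-1 = 3:
  S[X_1,X_1] = ((-2)·(-2) + (-1)·(-1) + (-1)·(-1) + (4)·(4)) / 3 = 22/3 = 7.3333
  S[X_1,X_2] = ((-2)·(-3.25) + (-1)·(1.75) + (-1)·(0.75) + (4)·(0.75)) / 3 = 7/3 = 2.3333
  S[X_2,X_2] = ((-3.25)·(-3.25) + (1.75)·(1.75) + (0.75)·(0.75) + (0.75)·(0.75)) / 3 = 14.75/3 = 4.9167
  S = [[7.3333, 2.3333],
 [2.3333, 4.9167]].

Step 3 — invert S. det(S) = 7.3333·4.9167 - (2.3333)² = 30.6111.
  S^{-1} = (1/det) · [[d, -b], [-b, a]] = [[0.1606, -0.0762],
 [-0.0762, 0.2396]].

Step 4 — quadratic form (x̄ - mu_0)^T · S^{-1} · (x̄ - mu_0):
  S^{-1} · (x̄ - mu_0) = (-0.814, 0.8439),
  (x̄ - mu_0)^T · [...] = (-4)·(-0.814) + (2.25)·(0.8439) = 5.1547.

Step 5 — scale by n: T² = 4 · 5.1547 = 20.6189.

T² ≈ 20.6189


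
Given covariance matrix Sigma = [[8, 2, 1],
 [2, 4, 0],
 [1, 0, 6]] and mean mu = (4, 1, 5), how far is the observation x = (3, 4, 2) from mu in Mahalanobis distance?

Step 1 — centre the observation: (x - mu) = (-1, 3, -3).

Step 2 — invert Sigma (cofactor / det for 3×3, or solve directly):
  Sigma^{-1} = [[0.1463, -0.0732, -0.0244],
 [-0.0732, 0.2866, 0.0122],
 [-0.0244, 0.0122, 0.1707]].

Step 3 — form the quadratic (x - mu)^T · Sigma^{-1} · (x - mu):
  Sigma^{-1} · (x - mu) = (-0.2927, 0.8963, -0.4512).
  (x - mu)^T · [Sigma^{-1} · (x - mu)] = (-1)·(-0.2927) + (3)·(0.8963) + (-3)·(-0.4512) = 4.3354.

Step 4 — take square root: d = √(4.3354) ≈ 2.0822.

d(x, mu) = √(4.3354) ≈ 2.0822


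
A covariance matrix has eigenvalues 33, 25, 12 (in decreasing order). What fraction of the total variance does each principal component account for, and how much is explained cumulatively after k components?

Step 1 — total variance = trace(Sigma) = Σ λ_i = 33 + 25 + 12 = 70.

Step 2 — fraction explained by component i = λ_i / Σ λ:
  PC1: 33/70 = 0.4714
  PC2: 25/70 = 0.3571
  PC3: 12/70 = 0.1714

Step 3 — cumulative fraction after k components = (λ_1 + ... + λ_k) / Σ λ:
  k = 1: 33/70 = 0.4714
  k = 2: (33 + 25)/70 = 58/70 = 0.8286
  k = 3: (33 + 25 + 12)/70 = 70/70 = 1

Summary (fraction, with percent):

explained: PC1 0.4714 (47.14%), PC2 0.3571 (35.71%), PC3 0.1714 (17.14%);  cumulative: 0.4714, 0.8286, 1


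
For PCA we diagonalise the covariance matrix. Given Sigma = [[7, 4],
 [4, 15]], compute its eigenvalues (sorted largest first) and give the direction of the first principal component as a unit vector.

Step 1 — characteristic polynomial of 2×2 Sigma:
  det(Sigma - λI) = λ² - trace · λ + det = 0.
  trace = 7 + 15 = 22, det = 7·15 - (4)² = 89.
Step 2 — discriminant:
  Δ = trace² - 4·det = 484 - 356 = 128.
Step 3 — eigenvalues:
  λ = (trace ± √Δ)/2 = (22 ± 11.3137)/2,
  λ_1 = 16.6569,  λ_2 = 5.3431.

Step 4 — unit eigenvector for λ_1: solve (Sigma - λ_1 I)v = 0. First row:
  (7 - 16.6569)·v_x + (4)·v_y = 0, i.e. (-9.6569)·v_x + (4)·v_y = 0,
  so v ∝ (b, λ_1 - a) = (4, 9.6569) = u.
  ||u|| = √((4)² + (9.6569)²) = √(109.2548) ≈ 10.4525,
  v_1 = u/||u|| ≈ (0.3827, 0.9239) (||v_1|| = 1).

λ_1 = 16.6569,  λ_2 = 5.3431;  v_1 ≈ (0.3827, 0.9239)


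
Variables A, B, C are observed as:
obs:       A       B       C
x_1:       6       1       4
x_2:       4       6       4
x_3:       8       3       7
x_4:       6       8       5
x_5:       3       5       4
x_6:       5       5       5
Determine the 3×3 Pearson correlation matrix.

Step 1 — column means:
  mean(A) = (6 + 4 + 8 + 6 + 3 + 5) / 6 = 32/6 = 5.3333
  mean(B) = (1 + 6 + 3 + 8 + 5 + 5) / 6 = 28/6 = 4.6667
  mean(C) = (4 + 4 + 7 + 5 + 4 + 5) / 6 = 29/6 = 4.8333

Step 2 — sample variances and covariances s[i,j] = (1/(n-1)) · Σ_k (x_{k,i} - mean_i) · (x_{k,j} - mean_j), with n-1 = 5:
  s[A,A] = ((0.6667)·(0.6667) + (-1.3333)·(-1.3333) + (2.6667)·(2.6667) + (0.6667)·(0.6667) + (-2.3333)·(-2.3333) + (-0.3333)·(-0.3333)) / 5 = 15.3333/5 = 3.0667
  s[A,B] = ((0.6667)·(-3.6667) + (-1.3333)·(1.3333) + (2.6667)·(-1.6667) + (0.6667)·(3.3333) + (-2.3333)·(0.3333) + (-0.3333)·(0.3333)) / 5 = -7.3333/5 = -1.4667
  s[A,C] = ((0.6667)·(-0.8333) + (-1.3333)·(-0.8333) + (2.6667)·(2.1667) + (0.6667)·(0.1667) + (-2.3333)·(-0.8333) + (-0.3333)·(0.1667)) / 5 = 8.3333/5 = 1.6667
  s[B,B] = ((-3.6667)·(-3.6667) + (1.3333)·(1.3333) + (-1.6667)·(-1.6667) + (3.3333)·(3.3333) + (0.3333)·(0.3333) + (0.3333)·(0.3333)) / 5 = 29.3333/5 = 5.8667
  s[B,C] = ((-3.6667)·(-0.8333) + (1.3333)·(-0.8333) + (-1.6667)·(2.1667) + (3.3333)·(0.1667) + (0.3333)·(-0.8333) + (0.3333)·(0.1667)) / 5 = -1.3333/5 = -0.2667
  s[C,C] = ((-0.8333)·(-0.8333) + (-0.8333)·(-0.8333) + (2.1667)·(2.1667) + (0.1667)·(0.1667) + (-0.8333)·(-0.8333) + (0.1667)·(0.1667)) / 5 = 6.8333/5 = 1.3667
  Sample standard deviations s_i = √(s[i,i]):
  s(A) = √(3.0667) = 1.7512
  s(B) = √(5.8667) = 2.4221
  s(C) = √(1.3667) = 1.169

Step 3 — r_{ij} = s_{ij} / (s_i · s_j):
  r[A,A] = 1 (diagonal).
  r[A,B] = -1.4667 / (1.7512 · 2.4221) = -1.4667 / 4.2416 = -0.3458
  r[A,C] = 1.6667 / (1.7512 · 1.169) = 1.6667 / 2.0472 = 0.8141
  r[B,B] = 1 (diagonal).
  r[B,C] = -0.2667 / (2.4221 · 1.169) = -0.2667 / 2.8316 = -0.0942
  r[C,C] = 1 (diagonal).

R is symmetric with unit diagonal. Assembling:

R = [[1, -0.3458, 0.8141],
 [-0.3458, 1, -0.0942],
 [0.8141, -0.0942, 1]]


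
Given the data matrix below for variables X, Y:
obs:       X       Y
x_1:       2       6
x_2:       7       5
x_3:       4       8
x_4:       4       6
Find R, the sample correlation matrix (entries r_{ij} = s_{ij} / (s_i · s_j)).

Step 1 — column means:
  mean(X) = (2 + 7 + 4 + 4) / 4 = 17/4 = 4.25
  mean(Y) = (6 + 5 + 8 + 6) / 4 = 25/4 = 6.25

Step 2 — sample variances and covariances s[i,j] = (1/(n-1)) · Σ_k (x_{k,i} - mean_i) · (x_{k,j} - mean_j), with n-1 = 3:
  s[X,X] = ((-2.25)·(-2.25) + (2.75)·(2.75) + (-0.25)·(-0.25) + (-0.25)·(-0.25)) / 3 = 12.75/3 = 4.25
  s[X,Y] = ((-2.25)·(-0.25) + (2.75)·(-1.25) + (-0.25)·(1.75) + (-0.25)·(-0.25)) / 3 = -3.25/3 = -1.0833
  s[Y,Y] = ((-0.25)·(-0.25) + (-1.25)·(-1.25) + (1.75)·(1.75) + (-0.25)·(-0.25)) / 3 = 4.75/3 = 1.5833
  Sample standard deviations s_i = √(s[i,i]):
  s(X) = √(4.25) = 2.0616
  s(Y) = √(1.5833) = 1.2583

Step 3 — r_{ij} = s_{ij} / (s_i · s_j):
  r[X,X] = 1 (diagonal).
  r[X,Y] = -1.0833 / (2.0616 · 1.2583) = -1.0833 / 2.5941 = -0.4176
  r[Y,Y] = 1 (diagonal).

R is symmetric with unit diagonal. Assembling:

R = [[1, -0.4176],
 [-0.4176, 1]]


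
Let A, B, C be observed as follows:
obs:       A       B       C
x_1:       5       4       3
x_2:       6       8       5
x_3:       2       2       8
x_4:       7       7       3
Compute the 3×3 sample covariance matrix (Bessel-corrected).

Step 1 — column means:
  mean(A) = (5 + 6 + 2 + 7) / 4 = 20/4 = 5
  mean(B) = (4 + 8 + 2 + 7) / 4 = 21/4 = 5.25
  mean(C) = (3 + 5 + 8 + 3) / 4 = 19/4 = 4.75

Step 2 — sample covariance S[i,j] = (1/(n-1)) · Σ_k (x_{k,i} - mean_i) · (x_{k,j} - mean_j), with n-1 = 3.
  S[A,A] = ((0)·(0) + (1)·(1) + (-3)·(-3) + (2)·(2)) / 3 = 14/3 = 4.6667
  S[A,B] = ((0)·(-1.25) + (1)·(2.75) + (-3)·(-3.25) + (2)·(1.75)) / 3 = 16/3 = 5.3333
  S[A,C] = ((0)·(-1.75) + (1)·(0.25) + (-3)·(3.25) + (2)·(-1.75)) / 3 = -13/3 = -4.3333
  S[B,B] = ((-1.25)·(-1.25) + (2.75)·(2.75) + (-3.25)·(-3.25) + (1.75)·(1.75)) / 3 = 22.75/3 = 7.5833
  S[B,C] = ((-1.25)·(-1.75) + (2.75)·(0.25) + (-3.25)·(3.25) + (1.75)·(-1.75)) / 3 = -10.75/3 = -3.5833
  S[C,C] = ((-1.75)·(-1.75) + (0.25)·(0.25) + (3.25)·(3.25) + (-1.75)·(-1.75)) / 3 = 16.75/3 = 5.5833

S is symmetric (S[j,i] = S[i,j]). Assembling:

S = [[4.6667, 5.3333, -4.3333],
 [5.3333, 7.5833, -3.5833],
 [-4.3333, -3.5833, 5.5833]]


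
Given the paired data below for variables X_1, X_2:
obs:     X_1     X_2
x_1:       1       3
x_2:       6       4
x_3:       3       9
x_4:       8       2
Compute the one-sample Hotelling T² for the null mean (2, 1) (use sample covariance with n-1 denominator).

Step 1 — sample mean vector:
  mean(X_1) = (1 + 6 + 3 + 8) / 4 = 18/4 = 4.5
  mean(X_2) = (3 + 4 + 9 + 2) / 4 = 18/4 = 4.5
  x̄ = (4.5, 4.5),  deviation x̄ - mu_0 = (4.5, 4.5) - (2, 1) = (2.5, 3.5).

Step 2 — sample covariance matrix, S[i,j] = (1/(n-1)) · Σ_k (x_{k,i} - mean_i) · (x_{k,j} - mean_j), divisor n-1 = 3:
  S[X_1,X_1] = ((-3.5)·(-3.5) + (1.5)·(1.5) + (-1.5)·(-1.5) + (3.5)·(3.5)) / 3 = 29/3 = 9.6667
  S[X_1,X_2] = ((-3.5)·(-1.5) + (1.5)·(-0.5) + (-1.5)·(4.5) + (3.5)·(-2.5)) / 3 = -11/3 = -3.6667
  S[X_2,X_2] = ((-1.5)·(-1.5) + (-0.5)·(-0.5) + (4.5)·(4.5) + (-2.5)·(-2.5)) / 3 = 29/3 = 9.6667
  S = [[9.6667, -3.6667],
 [-3.6667, 9.6667]].

Step 3 — invert S. det(S) = 9.6667·9.6667 - (-3.6667)² = 80.
  S^{-1} = (1/det) · [[d, -b], [-b, a]] = [[0.1208, 0.0458],
 [0.0458, 0.1208]].

Step 4 — quadratic form (x̄ - mu_0)^T · S^{-1} · (x̄ - mu_0):
  S^{-1} · (x̄ - mu_0) = (0.4625, 0.5375),
  (x̄ - mu_0)^T · [...] = (2.5)·(0.4625) + (3.5)·(0.5375) = 3.0375.

Step 5 — scale by n: T² = 4 · 3.0375 = 12.15.

T² ≈ 12.15


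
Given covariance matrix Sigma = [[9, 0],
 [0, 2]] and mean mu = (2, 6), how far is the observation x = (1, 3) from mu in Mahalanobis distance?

Step 1 — centre the observation: (x - mu) = (-1, -3).

Step 2 — invert Sigma. det(Sigma) = 9·2 - (0)² = 18.
  Sigma^{-1} = (1/det) · [[d, -b], [-b, a]] = [[0.1111, 0],
 [0, 0.5]].

Step 3 — form the quadratic (x - mu)^T · Sigma^{-1} · (x - mu):
  Sigma^{-1} · (x - mu) = (-0.1111, -1.5).
  (x - mu)^T · [Sigma^{-1} · (x - mu)] = (-1)·(-0.1111) + (-3)·(-1.5) = 4.6111.

Step 4 — take square root: d = √(4.6111) ≈ 2.1473.

d(x, mu) = √(4.6111) ≈ 2.1473


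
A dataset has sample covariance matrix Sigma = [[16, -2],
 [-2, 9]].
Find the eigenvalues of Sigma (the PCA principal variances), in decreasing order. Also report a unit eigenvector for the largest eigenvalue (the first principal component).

Step 1 — characteristic polynomial of 2×2 Sigma:
  det(Sigma - λI) = λ² - trace · λ + det = 0.
  trace = 16 + 9 = 25, det = 16·9 - (-2)² = 140.
Step 2 — discriminant:
  Δ = trace² - 4·det = 625 - 560 = 65.
Step 3 — eigenvalues:
  λ = (trace ± √Δ)/2 = (25 ± 8.0623)/2,
  λ_1 = 16.5311,  λ_2 = 8.4689.

Step 4 — unit eigenvector for λ_1: solve (Sigma - λ_1 I)v = 0. First row:
  (16 - 16.5311)·v_x + (-2)·v_y = 0, i.e. (-0.5311)·v_x + (-2)·v_y = 0,
  so v ∝ (b, λ_1 - a) = (-2, 0.5311); multiply by -1 so the first entry is positive: u = (2, -0.5311).
  ||u|| = √((2)² + (-0.5311)²) = √(4.2821) ≈ 2.0693,
  v_1 = u/||u|| ≈ (0.9665, -0.2567) (||v_1|| = 1).

λ_1 = 16.5311,  λ_2 = 8.4689;  v_1 ≈ (0.9665, -0.2567)


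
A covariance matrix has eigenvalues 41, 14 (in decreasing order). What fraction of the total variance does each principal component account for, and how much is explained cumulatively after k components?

Step 1 — total variance = trace(Sigma) = Σ λ_i = 41 + 14 = 55.

Step 2 — fraction explained by component i = λ_i / Σ λ:
  PC1: 41/55 = 0.7455
  PC2: 14/55 = 0.2545

Step 3 — cumulative fraction after k components = (λ_1 + ... + λ_k) / Σ λ:
  k = 1: 41/55 = 0.7455
  k = 2: (41 + 14)/55 = 55/55 = 1

Summary (fraction, with percent):

explained: PC1 0.7455 (74.55%), PC2 0.2545 (25.45%);  cumulative: 0.7455, 1


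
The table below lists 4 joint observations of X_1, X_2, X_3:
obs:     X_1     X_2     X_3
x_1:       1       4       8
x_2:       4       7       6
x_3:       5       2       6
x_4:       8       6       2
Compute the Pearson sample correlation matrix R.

Step 1 — column means:
  mean(X_1) = (1 + 4 + 5 + 8) / 4 = 18/4 = 4.5
  mean(X_2) = (4 + 7 + 2 + 6) / 4 = 19/4 = 4.75
  mean(X_3) = (8 + 6 + 6 + 2) / 4 = 22/4 = 5.5

Step 2 — sample variances and covariances s[i,j] = (1/(n-1)) · Σ_k (x_{k,i} - mean_i) · (x_{k,j} - mean_j), with n-1 = 3:
  s[X_1,X_1] = ((-3.5)·(-3.5) + (-0.5)·(-0.5) + (0.5)·(0.5) + (3.5)·(3.5)) / 3 = 25/3 = 8.3333
  s[X_1,X_2] = ((-3.5)·(-0.75) + (-0.5)·(2.25) + (0.5)·(-2.75) + (3.5)·(1.25)) / 3 = 4.5/3 = 1.5
  s[X_1,X_3] = ((-3.5)·(2.5) + (-0.5)·(0.5) + (0.5)·(0.5) + (3.5)·(-3.5)) / 3 = -21/3 = -7
  s[X_2,X_2] = ((-0.75)·(-0.75) + (2.25)·(2.25) + (-2.75)·(-2.75) + (1.25)·(1.25)) / 3 = 14.75/3 = 4.9167
  s[X_2,X_3] = ((-0.75)·(2.5) + (2.25)·(0.5) + (-2.75)·(0.5) + (1.25)·(-3.5)) / 3 = -6.5/3 = -2.1667
  s[X_3,X_3] = ((2.5)·(2.5) + (0.5)·(0.5) + (0.5)·(0.5) + (-3.5)·(-3.5)) / 3 = 19/3 = 6.3333
  Sample standard deviations s_i = √(s[i,i]):
  s(X_1) = √(8.3333) = 2.8868
  s(X_2) = √(4.9167) = 2.2174
  s(X_3) = √(6.3333) = 2.5166

Step 3 — r_{ij} = s_{ij} / (s_i · s_j):
  r[X_1,X_1] = 1 (diagonal).
  r[X_1,X_2] = 1.5 / (2.8868 · 2.2174) = 1.5 / 6.401 = 0.2343
  r[X_1,X_3] = -7 / (2.8868 · 2.5166) = -7 / 7.2648 = -0.9635
  r[X_2,X_2] = 1 (diagonal).
  r[X_2,X_3] = -2.1667 / (2.2174 · 2.5166) = -2.1667 / 5.5802 = -0.3883
  r[X_3,X_3] = 1 (diagonal).

R is symmetric with unit diagonal. Assembling:

R = [[1, 0.2343, -0.9635],
 [0.2343, 1, -0.3883],
 [-0.9635, -0.3883, 1]]


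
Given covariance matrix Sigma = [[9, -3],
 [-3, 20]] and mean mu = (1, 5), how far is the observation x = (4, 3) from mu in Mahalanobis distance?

Step 1 — centre the observation: (x - mu) = (3, -2).

Step 2 — invert Sigma. det(Sigma) = 9·20 - (-3)² = 171.
  Sigma^{-1} = (1/det) · [[d, -b], [-b, a]] = [[0.117, 0.0175],
 [0.0175, 0.0526]].

Step 3 — form the quadratic (x - mu)^T · Sigma^{-1} · (x - mu):
  Sigma^{-1} · (x - mu) = (0.3158, -0.0526).
  (x - mu)^T · [Sigma^{-1} · (x - mu)] = (3)·(0.3158) + (-2)·(-0.0526) = 1.0526.

Step 4 — take square root: d = √(1.0526) ≈ 1.026.

d(x, mu) = √(1.0526) ≈ 1.026


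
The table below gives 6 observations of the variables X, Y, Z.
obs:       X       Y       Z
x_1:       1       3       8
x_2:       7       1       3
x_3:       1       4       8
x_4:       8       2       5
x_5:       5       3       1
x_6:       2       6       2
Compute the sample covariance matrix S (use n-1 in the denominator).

Step 1 — column means:
  mean(X) = (1 + 7 + 1 + 8 + 5 + 2) / 6 = 24/6 = 4
  mean(Y) = (3 + 1 + 4 + 2 + 3 + 6) / 6 = 19/6 = 3.1667
  mean(Z) = (8 + 3 + 8 + 5 + 1 + 2) / 6 = 27/6 = 4.5

Step 2 — sample covariance S[i,j] = (1/(n-1)) · Σ_k (x_{k,i} - mean_i) · (x_{k,j} - mean_j), with n-1 = 5.
  S[X,X] = ((-3)·(-3) + (3)·(3) + (-3)·(-3) + (4)·(4) + (1)·(1) + (-2)·(-2)) / 5 = 48/5 = 9.6
  S[X,Y] = ((-3)·(-0.1667) + (3)·(-2.1667) + (-3)·(0.8333) + (4)·(-1.1667) + (1)·(-0.1667) + (-2)·(2.8333)) / 5 = -19/5 = -3.8
  S[X,Z] = ((-3)·(3.5) + (3)·(-1.5) + (-3)·(3.5) + (4)·(0.5) + (1)·(-3.5) + (-2)·(-2.5)) / 5 = -22/5 = -4.4
  S[Y,Y] = ((-0.1667)·(-0.1667) + (-2.1667)·(-2.1667) + (0.8333)·(0.8333) + (-1.1667)·(-1.1667) + (-0.1667)·(-0.1667) + (2.8333)·(2.8333)) / 5 = 14.8333/5 = 2.9667
  S[Y,Z] = ((-0.1667)·(3.5) + (-2.1667)·(-1.5) + (0.8333)·(3.5) + (-1.1667)·(0.5) + (-0.1667)·(-3.5) + (2.8333)·(-2.5)) / 5 = -1.5/5 = -0.3
  S[Z,Z] = ((3.5)·(3.5) + (-1.5)·(-1.5) + (3.5)·(3.5) + (0.5)·(0.5) + (-3.5)·(-3.5) + (-2.5)·(-2.5)) / 5 = 45.5/5 = 9.1

S is symmetric (S[j,i] = S[i,j]). Assembling:

S = [[9.6, -3.8, -4.4],
 [-3.8, 2.9667, -0.3],
 [-4.4, -0.3, 9.1]]


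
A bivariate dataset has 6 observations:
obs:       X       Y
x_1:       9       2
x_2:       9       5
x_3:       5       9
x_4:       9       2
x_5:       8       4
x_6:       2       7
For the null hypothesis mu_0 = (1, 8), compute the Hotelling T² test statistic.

Step 1 — sample mean vector:
  mean(X) = (9 + 9 + 5 + 9 + 8 + 2) / 6 = 42/6 = 7
  mean(Y) = (2 + 5 + 9 + 2 + 4 + 7) / 6 = 29/6 = 4.8333
  x̄ = (7, 4.8333),  deviation x̄ - mu_0 = (7, 4.8333) - (1, 8) = (6, -3.1667).

Step 2 — sample covariance matrix, S[i,j] = (1/(n-1)) · Σ_k (x_{k,i} - mean_i) · (x_{k,j} - mean_j), divisor n-1 = 5:
  S[X,X] = ((2)·(2) + (2)·(2) + (-2)·(-2) + (2)·(2) + (1)·(1) + (-5)·(-5)) / 5 = 42/5 = 8.4
  S[X,Y] = ((2)·(-2.8333) + (2)·(0.1667) + (-2)·(4.1667) + (2)·(-2.8333) + (1)·(-0.8333) + (-5)·(2.1667)) / 5 = -31/5 = -6.2
  S[Y,Y] = ((-2.8333)·(-2.8333) + (0.1667)·(0.1667) + (4.1667)·(4.1667) + (-2.8333)·(-2.8333) + (-0.8333)·(-0.8333) + (2.1667)·(2.1667)) / 5 = 38.8333/5 = 7.7667
  S = [[8.4, -6.2],
 [-6.2, 7.7667]].

Step 3 — invert S. det(S) = 8.4·7.7667 - (-6.2)² = 26.8.
  S^{-1} = (1/det) · [[d, -b], [-b, a]] = [[0.2898, 0.2313],
 [0.2313, 0.3134]].

Step 4 — quadratic form (x̄ - mu_0)^T · S^{-1} · (x̄ - mu_0):
  S^{-1} · (x̄ - mu_0) = (1.0062, 0.3955),
  (x̄ - mu_0)^T · [...] = (6)·(1.0062) + (-3.1667)·(0.3955) = 4.7848.

Step 5 — scale by n: T² = 6 · 4.7848 = 28.709.

T² ≈ 28.709


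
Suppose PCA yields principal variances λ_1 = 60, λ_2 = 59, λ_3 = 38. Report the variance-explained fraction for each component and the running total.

Step 1 — total variance = trace(Sigma) = Σ λ_i = 60 + 59 + 38 = 157.

Step 2 — fraction explained by component i = λ_i / Σ λ:
  PC1: 60/157 = 0.3822
  PC2: 59/157 = 0.3758
  PC3: 38/157 = 0.242

Step 3 — cumulative fraction after k components = (λ_1 + ... + λ_k) / Σ λ:
  k = 1: 60/157 = 0.3822
  k = 2: (60 + 59)/157 = 119/157 = 0.758
  k = 3: (60 + 59 + 38)/157 = 157/157 = 1

Summary (fraction, with percent):

explained: PC1 0.3822 (38.22%), PC2 0.3758 (37.58%), PC3 0.242 (24.2%);  cumulative: 0.3822, 0.758, 1


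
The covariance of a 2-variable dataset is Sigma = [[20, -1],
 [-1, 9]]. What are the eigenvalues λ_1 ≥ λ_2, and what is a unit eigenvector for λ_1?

Step 1 — characteristic polynomial of 2×2 Sigma:
  det(Sigma - λI) = λ² - trace · λ + det = 0.
  trace = 20 + 9 = 29, det = 20·9 - (-1)² = 179.
Step 2 — discriminant:
  Δ = trace² - 4·det = 841 - 716 = 125.
Step 3 — eigenvalues:
  λ = (trace ± √Δ)/2 = (29 ± 11.1803)/2,
  λ_1 = 20.0902,  λ_2 = 8.9098.

Step 4 — unit eigenvector for λ_1: solve (Sigma - λ_1 I)v = 0. First row:
  (20 - 20.0902)·v_x + (-1)·v_y = 0, i.e. (-0.0902)·v_x + (-1)·v_y = 0,
  so v ∝ (b, λ_1 - a) = (-1, 0.0902); multiply by -1 so the first entry is positive: u = (1, -0.0902).
  ||u|| = √((1)² + (-0.0902)²) = √(1.0081) ≈ 1.0041,
  v_1 = u/||u|| ≈ (0.996, -0.0898) (||v_1|| = 1).

λ_1 = 20.0902,  λ_2 = 8.9098;  v_1 ≈ (0.996, -0.0898)


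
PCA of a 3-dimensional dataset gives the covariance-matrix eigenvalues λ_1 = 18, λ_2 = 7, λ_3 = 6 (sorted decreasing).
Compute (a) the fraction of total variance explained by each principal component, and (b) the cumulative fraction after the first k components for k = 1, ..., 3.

Step 1 — total variance = trace(Sigma) = Σ λ_i = 18 + 7 + 6 = 31.

Step 2 — fraction explained by component i = λ_i / Σ λ:
  PC1: 18/31 = 0.5806
  PC2: 7/31 = 0.2258
  PC3: 6/31 = 0.1935

Step 3 — cumulative fraction after k components = (λ_1 + ... + λ_k) / Σ λ:
  k = 1: 18/31 = 0.5806
  k = 2: (18 + 7)/31 = 25/31 = 0.8065
  k = 3: (18 + 7 + 6)/31 = 31/31 = 1

Summary (fraction, with percent):

explained: PC1 0.5806 (58.06%), PC2 0.2258 (22.58%), PC3 0.1935 (19.35%);  cumulative: 0.5806, 0.8065, 1


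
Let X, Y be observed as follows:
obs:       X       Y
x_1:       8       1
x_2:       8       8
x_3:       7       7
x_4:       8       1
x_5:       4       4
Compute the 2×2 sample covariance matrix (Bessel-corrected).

Step 1 — column means:
  mean(X) = (8 + 8 + 7 + 8 + 4) / 5 = 35/5 = 7
  mean(Y) = (1 + 8 + 7 + 1 + 4) / 5 = 21/5 = 4.2

Step 2 — sample covariance S[i,j] = (1/(n-1)) · Σ_k (x_{k,i} - mean_i) · (x_{k,j} - mean_j), with n-1 = 4.
  S[X,X] = ((1)·(1) + (1)·(1) + (0)·(0) + (1)·(1) + (-3)·(-3)) / 4 = 12/4 = 3
  S[X,Y] = ((1)·(-3.2) + (1)·(3.8) + (0)·(2.8) + (1)·(-3.2) + (-3)·(-0.2)) / 4 = -2/4 = -0.5
  S[Y,Y] = ((-3.2)·(-3.2) + (3.8)·(3.8) + (2.8)·(2.8) + (-3.2)·(-3.2) + (-0.2)·(-0.2)) / 4 = 42.8/4 = 10.7

S is symmetric (S[j,i] = S[i,j]). Assembling:

S = [[3, -0.5],
 [-0.5, 10.7]]


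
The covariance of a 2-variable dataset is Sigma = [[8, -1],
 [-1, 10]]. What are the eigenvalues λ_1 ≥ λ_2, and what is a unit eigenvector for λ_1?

Step 1 — characteristic polynomial of 2×2 Sigma:
  det(Sigma - λI) = λ² - trace · λ + det = 0.
  trace = 8 + 10 = 18, det = 8·10 - (-1)² = 79.
Step 2 — discriminant:
  Δ = trace² - 4·det = 324 - 316 = 8.
Step 3 — eigenvalues:
  λ = (trace ± √Δ)/2 = (18 ± 2.8284)/2,
  λ_1 = 10.4142,  λ_2 = 7.5858.

Step 4 — unit eigenvector for λ_1: solve (Sigma - λ_1 I)v = 0. First row:
  (8 - 10.4142)·v_x + (-1)·v_y = 0, i.e. (-2.4142)·v_x + (-1)·v_y = 0,
  so v ∝ (b, λ_1 - a) = (-1, 2.4142); multiply by -1 so the first entry is positive: u = (1, -2.4142).
  ||u|| = √((1)² + (-2.4142)²) = √(6.8284) ≈ 2.6131,
  v_1 = u/||u|| ≈ (0.3827, -0.9239) (||v_1|| = 1).

λ_1 = 10.4142,  λ_2 = 7.5858;  v_1 ≈ (0.3827, -0.9239)


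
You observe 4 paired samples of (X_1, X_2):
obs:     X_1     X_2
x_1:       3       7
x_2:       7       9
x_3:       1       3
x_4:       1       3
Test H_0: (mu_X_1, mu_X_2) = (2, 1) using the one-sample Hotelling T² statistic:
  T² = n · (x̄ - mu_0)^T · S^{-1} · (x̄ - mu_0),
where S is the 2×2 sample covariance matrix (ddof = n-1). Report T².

Step 1 — sample mean vector:
  mean(X_1) = (3 + 7 + 1 + 1) / 4 = 12/4 = 3
  mean(X_2) = (7 + 9 + 3 + 3) / 4 = 22/4 = 5.5
  x̄ = (3, 5.5),  deviation x̄ - mu_0 = (3, 5.5) - (2, 1) = (1, 4.5).

Step 2 — sample covariance matrix, S[i,j] = (1/(n-1)) · Σ_k (x_{k,i} - mean_i) · (x_{k,j} - mean_j), divisor n-1 = 3:
  S[X_1,X_1] = ((0)·(0) + (4)·(4) + (-2)·(-2) + (-2)·(-2)) / 3 = 24/3 = 8
  S[X_1,X_2] = ((0)·(1.5) + (4)·(3.5) + (-2)·(-2.5) + (-2)·(-2.5)) / 3 = 24/3 = 8
  S[X_2,X_2] = ((1.5)·(1.5) + (3.5)·(3.5) + (-2.5)·(-2.5) + (-2.5)·(-2.5)) / 3 = 27/3 = 9
  S = [[8, 8],
 [8, 9]].

Step 3 — invert S. det(S) = 8·9 - (8)² = 8.
  S^{-1} = (1/det) · [[d, -b], [-b, a]] = [[1.125, -1],
 [-1, 1]].

Step 4 — quadratic form (x̄ - mu_0)^T · S^{-1} · (x̄ - mu_0):
  S^{-1} · (x̄ - mu_0) = (-3.375, 3.5),
  (x̄ - mu_0)^T · [...] = (1)·(-3.375) + (4.5)·(3.5) = 12.375.

Step 5 — scale by n: T² = 4 · 12.375 = 49.5.

T² ≈ 49.5


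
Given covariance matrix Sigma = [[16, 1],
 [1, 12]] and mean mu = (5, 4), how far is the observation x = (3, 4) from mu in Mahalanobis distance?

Step 1 — centre the observation: (x - mu) = (-2, 0).

Step 2 — invert Sigma. det(Sigma) = 16·12 - (1)² = 191.
  Sigma^{-1} = (1/det) · [[d, -b], [-b, a]] = [[0.0628, -0.0052],
 [-0.0052, 0.0838]].

Step 3 — form the quadratic (x - mu)^T · Sigma^{-1} · (x - mu):
  Sigma^{-1} · (x - mu) = (-0.1257, 0.0105).
  (x - mu)^T · [Sigma^{-1} · (x - mu)] = (-2)·(-0.1257) + (0)·(0.0105) = 0.2513.

Step 4 — take square root: d = √(0.2513) ≈ 0.5013.

d(x, mu) = √(0.2513) ≈ 0.5013


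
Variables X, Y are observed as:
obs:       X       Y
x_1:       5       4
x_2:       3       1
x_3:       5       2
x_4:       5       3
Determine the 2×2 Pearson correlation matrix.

Step 1 — column means:
  mean(X) = (5 + 3 + 5 + 5) / 4 = 18/4 = 4.5
  mean(Y) = (4 + 1 + 2 + 3) / 4 = 10/4 = 2.5

Step 2 — sample variances and covariances s[i,j] = (1/(n-1)) · Σ_k (x_{k,i} - mean_i) · (x_{k,j} - mean_j), with n-1 = 3:
  s[X,X] = ((0.5)·(0.5) + (-1.5)·(-1.5) + (0.5)·(0.5) + (0.5)·(0.5)) / 3 = 3/3 = 1
  s[X,Y] = ((0.5)·(1.5) + (-1.5)·(-1.5) + (0.5)·(-0.5) + (0.5)·(0.5)) / 3 = 3/3 = 1
  s[Y,Y] = ((1.5)·(1.5) + (-1.5)·(-1.5) + (-0.5)·(-0.5) + (0.5)·(0.5)) / 3 = 5/3 = 1.6667
  Sample standard deviations s_i = √(s[i,i]):
  s(X) = √(1) = 1
  s(Y) = √(1.6667) = 1.291

Step 3 — r_{ij} = s_{ij} / (s_i · s_j):
  r[X,X] = 1 (diagonal).
  r[X,Y] = 1 / (1 · 1.291) = 1 / 1.291 = 0.7746
  r[Y,Y] = 1 (diagonal).

R is symmetric with unit diagonal. Assembling:

R = [[1, 0.7746],
 [0.7746, 1]]


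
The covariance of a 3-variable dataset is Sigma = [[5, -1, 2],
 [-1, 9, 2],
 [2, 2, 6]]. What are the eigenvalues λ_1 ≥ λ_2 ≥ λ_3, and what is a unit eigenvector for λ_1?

Step 1 — characteristic polynomial p(λ) = det(λI - Sigma) = λ³ - tr·λ² + c_1·λ - det, where tr = trace, c_1 = sum of the principal 2×2 minors, det = det(Sigma):
  tr = 5 + 9 + 6 = 20,
  c_1 = (5·9 - (-1)²) + (5·6 - (2)²) + (9·6 - (2)²) = 44 + 26 + 50 = 120,
  det = 5·(9·6 - (2)²) - (-1)·((-1)·6 - (2)·(2)) + (2)·((-1)·(2) - 9·(2)) = 5·(50) - (-1)·(-10) + (2)·(-20) = 200.
  So p(λ) = λ³ - 20λ² + 120λ - 200.
Step 2 — look for an integer root (rational root theorem: any rational root is an integer divisor of 200). Testing λ = 10:
  p(10) = 1000 - 2000 + 1200 - 200 = 0  ✓
  Dividing out (λ - 10): p(λ) = (λ - 10)(λ² - 10λ + 20).
Step 3 — remaining eigenvalues from the quadratic λ² - 10λ + 20 = 0:
  Δ = 10² - 4·20 = 100 - 80 = 20,  λ = (10 ± √20)/2 = (10 ± 4.4721)/2 ≈ 7.2361 or 2.7639.
  Sorted: λ_1 = 10,  λ_2 = 7.2361,  λ_3 = 2.7639  (check: sum = 20 = tr ✓).

Step 4 — unit eigenvector for λ_1 = 10: v spans the null space of (Sigma - λ_1 I), whose rows are
  r_1 = (-5, -1, 2),  r_2 = (-1, -1, 2),  r_3 = (2, 2, -4).
  v is orthogonal to every row, so take v ∝ r_1 × r_2 = ((-1)·(2) - (2)·(-1), (2)·(-1) - (-5)·(2), (-5)·(-1) - (-1)·(-1)) = (0, 8, 4).
  Rescale (divide by 4): u = (0, 2, 1).
  ||u|| = √((0)² + (2)² + (1)²) = √(5) ≈ 2.2361,  v_1 = u/||u|| ≈ (0, 0.8944, 0.4472) (||v_1|| = 1).

λ_1 = 10,  λ_2 = 7.2361,  λ_3 = 2.7639;  v_1 ≈ (0, 0.8944, 0.4472)


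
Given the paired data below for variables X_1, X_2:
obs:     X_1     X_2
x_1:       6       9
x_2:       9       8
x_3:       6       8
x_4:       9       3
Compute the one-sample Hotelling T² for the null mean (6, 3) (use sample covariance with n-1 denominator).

Step 1 — sample mean vector:
  mean(X_1) = (6 + 9 + 6 + 9) / 4 = 30/4 = 7.5
  mean(X_2) = (9 + 8 + 8 + 3) / 4 = 28/4 = 7
  x̄ = (7.5, 7),  deviation x̄ - mu_0 = (7.5, 7) - (6, 3) = (1.5, 4).

Step 2 — sample covariance matrix, S[i,j] = (1/(n-1)) · Σ_k (x_{k,i} - mean_i) · (x_{k,j} - mean_j), divisor n-1 = 3:
  S[X_1,X_1] = ((-1.5)·(-1.5) + (1.5)·(1.5) + (-1.5)·(-1.5) + (1.5)·(1.5)) / 3 = 9/3 = 3
  S[X_1,X_2] = ((-1.5)·(2) + (1.5)·(1) + (-1.5)·(1) + (1.5)·(-4)) / 3 = -9/3 = -3
  S[X_2,X_2] = ((2)·(2) + (1)·(1) + (1)·(1) + (-4)·(-4)) / 3 = 22/3 = 7.3333
  S = [[3, -3],
 [-3, 7.3333]].

Step 3 — invert S. det(S) = 3·7.3333 - (-3)² = 13.
  S^{-1} = (1/det) · [[d, -b], [-b, a]] = [[0.5641, 0.2308],
 [0.2308, 0.2308]].

Step 4 — quadratic form (x̄ - mu_0)^T · S^{-1} · (x̄ - mu_0):
  S^{-1} · (x̄ - mu_0) = (1.7692, 1.2692),
  (x̄ - mu_0)^T · [...] = (1.5)·(1.7692) + (4)·(1.2692) = 7.7308.

Step 5 — scale by n: T² = 4 · 7.7308 = 30.9231.

T² ≈ 30.9231


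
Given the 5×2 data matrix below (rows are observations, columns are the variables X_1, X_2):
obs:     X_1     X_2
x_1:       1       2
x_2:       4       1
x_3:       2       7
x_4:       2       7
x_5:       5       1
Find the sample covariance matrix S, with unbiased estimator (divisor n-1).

Step 1 — column means:
  mean(X_1) = (1 + 4 + 2 + 2 + 5) / 5 = 14/5 = 2.8
  mean(X_2) = (2 + 1 + 7 + 7 + 1) / 5 = 18/5 = 3.6

Step 2 — sample covariance S[i,j] = (1/(n-1)) · Σ_k (x_{k,i} - mean_i) · (x_{k,j} - mean_j), with n-1 = 4.
  S[X_1,X_1] = ((-1.8)·(-1.8) + (1.2)·(1.2) + (-0.8)·(-0.8) + (-0.8)·(-0.8) + (2.2)·(2.2)) / 4 = 10.8/4 = 2.7
  S[X_1,X_2] = ((-1.8)·(-1.6) + (1.2)·(-2.6) + (-0.8)·(3.4) + (-0.8)·(3.4) + (2.2)·(-2.6)) / 4 = -11.4/4 = -2.85
  S[X_2,X_2] = ((-1.6)·(-1.6) + (-2.6)·(-2.6) + (3.4)·(3.4) + (3.4)·(3.4) + (-2.6)·(-2.6)) / 4 = 39.2/4 = 9.8

S is symmetric (S[j,i] = S[i,j]). Assembling:

S = [[2.7, -2.85],
 [-2.85, 9.8]]
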